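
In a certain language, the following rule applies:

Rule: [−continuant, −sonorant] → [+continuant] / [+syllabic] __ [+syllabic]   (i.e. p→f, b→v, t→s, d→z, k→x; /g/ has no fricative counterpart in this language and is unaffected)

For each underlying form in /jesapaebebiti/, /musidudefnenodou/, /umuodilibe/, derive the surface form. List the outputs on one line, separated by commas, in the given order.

jesafaevevisi, musizuzefnenozou, umuozilive

/jesapaebebiti/: /p/ is a stop between vowels /a/ and /a/, so it spirantizes to the fricative [f]. /b/ is a stop between vowels /e/ and /e/, so it spirantizes to the fricative [v]. /b/ is a stop between vowels /e/ and /i/, so it spirantizes to the fricative [v]. /t/ is a stop between vowels /i/ and /i/, so it spirantizes to the fricative [s]. → [jesafaevevisi].
/musidudefnenodou/: /d/ is a stop between vowels /i/ and /u/, so it spirantizes to the fricative [z]. /d/ is a stop between vowels /u/ and /e/, so it spirantizes to the fricative [z]. /d/ is a stop between vowels /o/ and /o/, so it spirantizes to the fricative [z]. → [musizuzefnenozou].
/umuodilibe/: /d/ is a stop between vowels /o/ and /i/, so it spirantizes to the fricative [z]. /b/ is a stop between vowels /i/ and /e/, so it spirantizes to the fricative [v]. → [umuozilive].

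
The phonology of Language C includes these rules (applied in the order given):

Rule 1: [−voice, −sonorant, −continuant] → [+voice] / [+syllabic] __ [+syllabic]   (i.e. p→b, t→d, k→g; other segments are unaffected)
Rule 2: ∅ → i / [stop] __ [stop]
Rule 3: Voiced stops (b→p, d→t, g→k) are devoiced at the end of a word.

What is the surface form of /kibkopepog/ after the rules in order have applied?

Rule 1 (intervocalic voicing): /p/ is a voiceless stop between vowels /o/ and /e/, so it voices to [b]. /p/ is a voiceless stop between vowels /e/ and /o/, so it voices to [b]. /kibkopepog/ → kibkobebog.
Rule 2 (stop-cluster i-epenthesis): /b/ and /k/ form a stop–stop cluster, so [i] is inserted between them. /kibkobebog/ → kibikobebog.
Rule 3 (final devoicing): /g/ is a voiced stop in word-final position, so it devoices to [k]. /kibikobebog/ → kibikobebok.

kibikobebok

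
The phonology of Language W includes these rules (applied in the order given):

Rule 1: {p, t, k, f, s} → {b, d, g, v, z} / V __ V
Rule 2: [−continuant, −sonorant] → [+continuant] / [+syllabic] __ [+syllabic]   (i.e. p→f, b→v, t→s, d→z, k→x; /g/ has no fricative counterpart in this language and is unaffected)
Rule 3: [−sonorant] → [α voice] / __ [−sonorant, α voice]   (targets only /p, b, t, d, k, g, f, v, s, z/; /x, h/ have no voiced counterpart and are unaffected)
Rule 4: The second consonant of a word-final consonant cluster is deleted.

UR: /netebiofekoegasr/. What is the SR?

nezeviovegoegas

Rule 1 (intervocalic voicing): /t/ is a voiceless obstruent between vowels /e/ and /e/, so it voices to [d]. /f/ is a voiceless obstruent between vowels /o/ and /e/, so it voices to [v]. /k/ is a voiceless obstruent between vowels /e/ and /o/, so it voices to [g]. /netebiofekoegasr/ → nedebiovegoegasr.
Rule 2 (intervocalic spirantization): /d/ is a stop between vowels /e/ and /e/, so it spirantizes to the fricative [z]. /b/ is a stop between vowels /e/ and /i/, so it spirantizes to the fricative [v]. /nedebiovegoegasr/ → nezeviovegoegasr.
Rule 3 (regressive voicing assimilation): no segment meets the environment; /nezeviovegoegasr/ is unchanged.
Rule 4 (final cluster simplification): /r/ is the second consonant of a word-final cluster /sr/, so it deletes. /nezeviovegoegasr/ → nezeviovegoegas.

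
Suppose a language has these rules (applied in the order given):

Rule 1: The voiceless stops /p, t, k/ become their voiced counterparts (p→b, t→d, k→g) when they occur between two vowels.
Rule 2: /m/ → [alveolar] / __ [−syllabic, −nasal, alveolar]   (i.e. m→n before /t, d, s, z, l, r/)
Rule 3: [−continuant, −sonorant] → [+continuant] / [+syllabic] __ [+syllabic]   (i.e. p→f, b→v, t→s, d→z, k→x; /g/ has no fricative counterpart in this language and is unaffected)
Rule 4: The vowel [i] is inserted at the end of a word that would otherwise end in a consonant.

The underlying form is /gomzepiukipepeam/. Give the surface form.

Rule 1 (intervocalic voicing): /p/ is a voiceless stop between vowels /e/ and /i/, so it voices to [b]. /k/ is a voiceless stop between vowels /u/ and /i/, so it voices to [g]. /p/ is a voiceless stop between vowels /i/ and /e/, so it voices to [b]. /p/ is a voiceless stop between vowels /e/ and /e/, so it voices to [b]. /gomzepiukipepeam/ → gomzebiugibebeam.
Rule 2 (nasal place assimilation): /m/ precedes the alveolar consonant /z/, so it assimilates in place to [n]. /gomzebiugibebeam/ → gonzebiugibebeam.
Rule 3 (intervocalic spirantization): /b/ is a stop between vowels /e/ and /i/, so it spirantizes to the fricative [v]. /b/ is a stop between vowels /i/ and /e/, so it spirantizes to the fricative [v]. /b/ is a stop between vowels /e/ and /e/, so it spirantizes to the fricative [v]. /gonzebiugibebeam/ → gonzeviugiveveam.
Rule 4 (final i-epenthesis): the form ends in the consonant /m/, so [i] is inserted word-finally. /gonzeviugiveveam/ → gonzeviugiveveami.

gonzeviugiveveami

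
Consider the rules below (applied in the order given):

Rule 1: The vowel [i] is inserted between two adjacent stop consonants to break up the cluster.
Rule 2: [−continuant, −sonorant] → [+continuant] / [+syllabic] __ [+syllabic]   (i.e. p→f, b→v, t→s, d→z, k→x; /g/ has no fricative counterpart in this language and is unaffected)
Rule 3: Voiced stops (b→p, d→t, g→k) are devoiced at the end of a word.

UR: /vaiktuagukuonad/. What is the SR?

vaixisuaguxuonat

Rule 1 (stop-cluster i-epenthesis): /k/ and /t/ form a stop–stop cluster, so [i] is inserted between them. /vaiktuagukuonad/ → vaikituagukuonad.
Rule 2 (intervocalic spirantization): /k/ is a stop between vowels /i/ and /i/, so it spirantizes to the fricative [x]. /t/ is a stop between vowels /i/ and /u/, so it spirantizes to the fricative [s]. /k/ is a stop between vowels /u/ and /u/, so it spirantizes to the fricative [x]. /vaikituagukuonad/ → vaixisuaguxuonad.
Rule 3 (final devoicing): /d/ is a voiced stop in word-final position, so it devoices to [t]. /vaixisuaguxuonad/ → vaixisuaguxuonat.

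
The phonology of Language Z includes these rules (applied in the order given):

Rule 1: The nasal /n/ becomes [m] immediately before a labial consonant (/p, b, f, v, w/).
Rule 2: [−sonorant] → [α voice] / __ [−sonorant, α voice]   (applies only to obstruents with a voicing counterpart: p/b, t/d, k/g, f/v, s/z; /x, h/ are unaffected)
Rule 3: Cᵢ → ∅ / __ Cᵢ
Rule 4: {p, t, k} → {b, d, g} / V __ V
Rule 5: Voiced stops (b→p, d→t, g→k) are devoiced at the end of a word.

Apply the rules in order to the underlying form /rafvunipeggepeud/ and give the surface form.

ravunibegebeut

Rule 1 (nasal place assimilation): no segment meets the environment; /rafvunipeggepeud/ is unchanged.
Rule 2 (regressive voicing assimilation): /f/ precedes the voiced obstruent /v/, so it voices to [v] by assimilation. /rafvunipeggepeud/ → ravvunipeggepeud.
Rule 3 (degemination): /vv/ is a geminate; the first /v/ deletes. /gg/ is a geminate; the first /g/ deletes. /ravvunipeggepeud/ → ravunipegepeud.
Rule 4 (intervocalic voicing): /p/ is a voiceless stop between vowels /i/ and /e/, so it voices to [b]. /p/ is a voiceless stop between vowels /e/ and /e/, so it voices to [b]. /ravunipegepeud/ → ravunibegebeud.
Rule 5 (final devoicing): /d/ is a voiced stop in word-final position, so it devoices to [t]. /ravunibegebeud/ → ravunibegebeut.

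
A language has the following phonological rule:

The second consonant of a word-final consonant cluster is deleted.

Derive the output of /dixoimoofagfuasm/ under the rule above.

dixoimoofagfuas

/m/ is the second consonant of a word-final cluster /sm/, so it deletes.
The other instances of /d/, /x/, /m/, /f/, /g/, /s/ do not occur in the required environment and remain unchanged.
Surface form: [dixoimoofagfuas].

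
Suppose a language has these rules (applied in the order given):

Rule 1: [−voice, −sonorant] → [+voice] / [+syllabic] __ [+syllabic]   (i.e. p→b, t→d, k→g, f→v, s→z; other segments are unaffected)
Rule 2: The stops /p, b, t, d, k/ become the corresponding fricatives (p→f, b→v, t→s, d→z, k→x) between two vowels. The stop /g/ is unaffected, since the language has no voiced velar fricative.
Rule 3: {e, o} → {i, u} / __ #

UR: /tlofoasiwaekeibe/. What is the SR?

tlovoaziwaegeivi

Rule 1 (intervocalic voicing): /f/ is a voiceless obstruent between vowels /o/ and /o/, so it voices to [v]. /s/ is a voiceless obstruent between vowels /a/ and /i/, so it voices to [z]. /k/ is a voiceless obstruent between vowels /e/ and /e/, so it voices to [g]. /tlofoasiwaekeibe/ → tlovoaziwaegeibe.
Rule 2 (intervocalic spirantization): /b/ is a stop between vowels /i/ and /e/, so it spirantizes to the fricative [v]. /tlovoaziwaegeibe/ → tlovoaziwaegeive.
Rule 3 (final vowel raising): /e/ is a mid vowel in word-final position, so it raises to [i]. /tlovoaziwaegeive/ → tlovoaziwaegeivi.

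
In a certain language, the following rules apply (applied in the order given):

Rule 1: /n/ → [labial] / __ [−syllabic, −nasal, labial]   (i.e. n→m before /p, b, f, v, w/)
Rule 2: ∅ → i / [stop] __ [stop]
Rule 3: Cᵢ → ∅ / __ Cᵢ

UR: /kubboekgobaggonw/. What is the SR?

Rule 1 (nasal place assimilation): /n/ precedes the labial consonant /w/, so it assimilates in place to [m]. /kubboekgobaggonw/ → kubboekgobaggomw.
Rule 2 (stop-cluster i-epenthesis): /b/ and /b/ form a stop–stop cluster, so [i] is inserted between them. /k/ and /g/ form a stop–stop cluster, so [i] is inserted between them. /g/ and /g/ form a stop–stop cluster, so [i] is inserted between them. /kubboekgobaggomw/ → kubiboekigobagigomw.
Rule 3 (degemination): no segment meets the environment; /kubiboekigobagigomw/ is unchanged.

kubiboekigobagigomw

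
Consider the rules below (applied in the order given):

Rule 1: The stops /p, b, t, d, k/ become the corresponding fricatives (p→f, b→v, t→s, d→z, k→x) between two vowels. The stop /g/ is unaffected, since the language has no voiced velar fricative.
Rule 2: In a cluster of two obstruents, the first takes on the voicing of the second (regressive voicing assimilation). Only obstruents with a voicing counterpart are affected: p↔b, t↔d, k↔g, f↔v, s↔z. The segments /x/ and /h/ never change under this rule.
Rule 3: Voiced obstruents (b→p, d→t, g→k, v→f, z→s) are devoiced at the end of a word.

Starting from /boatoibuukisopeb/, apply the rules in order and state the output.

boasoivuuxisofep

Rule 1 (intervocalic spirantization): /t/ is a stop between vowels /a/ and /o/, so it spirantizes to the fricative [s]. /b/ is a stop between vowels /i/ and /u/, so it spirantizes to the fricative [v]. /k/ is a stop between vowels /u/ and /i/, so it spirantizes to the fricative [x]. /p/ is a stop between vowels /o/ and /e/, so it spirantizes to the fricative [f]. /boatoibuukisopeb/ → boasoivuuxisofeb.
Rule 2 (regressive voicing assimilation): no segment meets the environment; /boasoivuuxisofeb/ is unchanged.
Rule 3 (final devoicing): /b/ is a voiced obstruent in word-final position, so it devoices to [p]. /boasoivuuxisofeb/ → boasoivuuxisofep.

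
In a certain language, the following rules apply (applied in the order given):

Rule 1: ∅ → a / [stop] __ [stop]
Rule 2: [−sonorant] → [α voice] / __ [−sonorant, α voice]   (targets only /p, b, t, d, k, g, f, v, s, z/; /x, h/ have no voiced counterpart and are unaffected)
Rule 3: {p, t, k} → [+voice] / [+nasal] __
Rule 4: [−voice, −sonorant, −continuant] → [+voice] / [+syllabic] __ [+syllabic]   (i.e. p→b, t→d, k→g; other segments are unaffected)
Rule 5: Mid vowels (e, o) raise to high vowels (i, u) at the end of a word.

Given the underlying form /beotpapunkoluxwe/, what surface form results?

beodababungoluxwi

Rule 1 (stop-cluster a-epenthesis): /t/ and /p/ form a stop–stop cluster, so [a] is inserted between them. /beotpapunkoluxwe/ → beotapapunkoluxwe.
Rule 2 (regressive voicing assimilation): no segment meets the environment; /beotapapunkoluxwe/ is unchanged.
Rule 3 (post-nasal voicing): /k/ is a voiceless stop immediately after the nasal /n/, so it voices to [g]. /beotapapunkoluxwe/ → beotapapungoluxwe.
Rule 4 (intervocalic voicing): /t/ is a voiceless stop between vowels /o/ and /a/, so it voices to [d]. /p/ is a voiceless stop between vowels /a/ and /a/, so it voices to [b]. /p/ is a voiceless stop between vowels /a/ and /u/, so it voices to [b]. /beotapapungoluxwe/ → beodababungoluxwe.
Rule 5 (final vowel raising): /e/ is a mid vowel in word-final position, so it raises to [i]. /beodababungoluxwe/ → beodababungoluxwi.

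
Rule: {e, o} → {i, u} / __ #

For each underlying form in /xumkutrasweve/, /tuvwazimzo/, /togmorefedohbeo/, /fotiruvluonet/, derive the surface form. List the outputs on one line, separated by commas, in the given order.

xumkutraswevi, tuvwazimzu, togmorefedohbeu, fotiruvluonet

/xumkutrasweve/: /e/ is a mid vowel in word-final position, so it raises to [i]. → [xumkutraswevi].
/tuvwazimzo/: /o/ is a mid vowel in word-final position, so it raises to [u]. → [tuvwazimzu].
/togmorefedohbeo/: /o/ is a mid vowel in word-final position, so it raises to [u]. → [togmorefedohbeu].
/fotiruvluonet/: the rule's environment is not met; surfaces unchanged as [fotiruvluonet].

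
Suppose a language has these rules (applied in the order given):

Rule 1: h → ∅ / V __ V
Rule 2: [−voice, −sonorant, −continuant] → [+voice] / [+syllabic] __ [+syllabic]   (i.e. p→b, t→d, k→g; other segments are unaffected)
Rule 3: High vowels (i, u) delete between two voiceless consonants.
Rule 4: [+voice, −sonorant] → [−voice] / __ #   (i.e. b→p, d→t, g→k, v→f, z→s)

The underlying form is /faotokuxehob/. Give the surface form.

faodoguxeop

Rule 1 (intervocalic h-deletion): /h/ occurs between vowels /e/ and /o/, so it deletes. /faotokuxehob/ → faotokuxeob.
Rule 2 (intervocalic voicing): /t/ is a voiceless stop between vowels /o/ and /o/, so it voices to [d]. /k/ is a voiceless stop between vowels /o/ and /u/, so it voices to [g]. /faotokuxeob/ → faodoguxeob.
Rule 3 (high vowel syncope): no segment meets the environment; /faodoguxeob/ is unchanged.
Rule 4 (final devoicing): /b/ is a voiced obstruent in word-final position, so it devoices to [p]. /faodoguxeob/ → faodoguxeop.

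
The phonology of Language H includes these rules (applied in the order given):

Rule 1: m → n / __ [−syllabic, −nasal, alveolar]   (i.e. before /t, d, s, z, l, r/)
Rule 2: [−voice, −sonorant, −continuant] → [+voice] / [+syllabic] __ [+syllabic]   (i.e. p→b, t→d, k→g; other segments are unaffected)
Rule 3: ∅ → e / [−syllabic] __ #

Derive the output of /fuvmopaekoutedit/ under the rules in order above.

Rule 1 (nasal place assimilation): no segment meets the environment; /fuvmopaekoutedit/ is unchanged.
Rule 2 (intervocalic voicing): /p/ is a voiceless stop between vowels /o/ and /a/, so it voices to [b]. /k/ is a voiceless stop between vowels /e/ and /o/, so it voices to [g]. /t/ is a voiceless stop between vowels /u/ and /e/, so it voices to [d]. /fuvmopaekoutedit/ → fuvmobaegoudedit.
Rule 3 (final e-epenthesis): the form ends in the consonant /t/, so [e] is inserted word-finally. /fuvmobaegoudedit/ → fuvmobaegoudedite.

fuvmobaegoudedite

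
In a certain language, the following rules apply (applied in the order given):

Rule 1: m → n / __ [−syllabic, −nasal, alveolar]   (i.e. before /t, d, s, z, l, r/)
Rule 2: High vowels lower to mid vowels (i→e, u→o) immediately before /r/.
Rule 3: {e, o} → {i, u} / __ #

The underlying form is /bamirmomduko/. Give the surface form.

bamermonduku

Rule 1 (nasal place assimilation): /m/ precedes the alveolar consonant /d/, so it assimilates in place to [n]. /bamirmomduko/ → bamirmonduko.
Rule 2 (pre-rhotic lowering): /i/ is a high vowel immediately before /r/, so it lowers to [e]. /bamirmonduko/ → bamermonduko.
Rule 3 (final vowel raising): /o/ is a mid vowel in word-final position, so it raises to [u]. /bamermonduko/ → bamermonduku.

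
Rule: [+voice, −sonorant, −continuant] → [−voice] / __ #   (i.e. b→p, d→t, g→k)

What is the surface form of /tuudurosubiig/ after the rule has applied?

Scanning /tuudurosubiig/: /d/ at position 4 is not in the conditioning environment; /b/ at position 10 is not in the conditioning environment; /g/ is a voiced stop in word-final position, so it devoices to [k].
Result: [tuudurosubiik].

tuudurosubiik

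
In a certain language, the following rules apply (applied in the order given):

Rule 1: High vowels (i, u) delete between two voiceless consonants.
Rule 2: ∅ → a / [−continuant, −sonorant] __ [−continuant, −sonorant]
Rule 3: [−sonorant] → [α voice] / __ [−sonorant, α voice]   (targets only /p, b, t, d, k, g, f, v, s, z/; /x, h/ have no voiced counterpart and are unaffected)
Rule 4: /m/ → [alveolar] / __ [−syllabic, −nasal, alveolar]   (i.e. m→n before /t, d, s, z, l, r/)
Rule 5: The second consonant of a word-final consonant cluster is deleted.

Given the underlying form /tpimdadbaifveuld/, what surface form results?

tapindadabaivveul

Rule 1 (high vowel syncope): no segment meets the environment; /tpimdadbaifveuld/ is unchanged.
Rule 2 (stop-cluster a-epenthesis): /t/ and /p/ form a stop–stop cluster, so [a] is inserted between them. /d/ and /b/ form a stop–stop cluster, so [a] is inserted between them. /tpimdadbaifveuld/ → tapimdadabaifveuld.
Rule 3 (regressive voicing assimilation): /f/ precedes the voiced obstruent /v/, so it voices to [v] by assimilation. /tapimdadabaifveuld/ → tapimdadabaivveuld.
Rule 4 (nasal place assimilation): /m/ precedes the alveolar consonant /d/, so it assimilates in place to [n]. /tapimdadabaivveuld/ → tapindadabaivveuld.
Rule 5 (final cluster simplification): /d/ is the second consonant of a word-final cluster /ld/, so it deletes. /tapindadabaivveuld/ → tapindadabaivveul.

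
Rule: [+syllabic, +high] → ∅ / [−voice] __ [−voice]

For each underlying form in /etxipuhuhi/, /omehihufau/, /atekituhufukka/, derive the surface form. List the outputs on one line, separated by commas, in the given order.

etxphhi, omehhfau, atekthfkka

/etxipuhuhi/: /i/ is a high vowel flanked by voiceless consonants /x/ and /p/, so it deletes. /u/ is a high vowel flanked by voiceless consonants /p/ and /h/, so it deletes. /u/ is a high vowel flanked by voiceless consonants /h/ and /h/, so it deletes. → [etxphhi].
/omehihufau/: /i/ is a high vowel flanked by voiceless consonants /h/ and /h/, so it deletes. /u/ is a high vowel flanked by voiceless consonants /h/ and /f/, so it deletes. → [omehhfau].
/atekituhufukka/: /i/ is a high vowel flanked by voiceless consonants /k/ and /t/, so it deletes. /u/ is a high vowel flanked by voiceless consonants /t/ and /h/, so it deletes. /u/ is a high vowel flanked by voiceless consonants /h/ and /f/, so it deletes. /u/ is a high vowel flanked by voiceless consonants /f/ and /k/, so it deletes. → [atekthfkka].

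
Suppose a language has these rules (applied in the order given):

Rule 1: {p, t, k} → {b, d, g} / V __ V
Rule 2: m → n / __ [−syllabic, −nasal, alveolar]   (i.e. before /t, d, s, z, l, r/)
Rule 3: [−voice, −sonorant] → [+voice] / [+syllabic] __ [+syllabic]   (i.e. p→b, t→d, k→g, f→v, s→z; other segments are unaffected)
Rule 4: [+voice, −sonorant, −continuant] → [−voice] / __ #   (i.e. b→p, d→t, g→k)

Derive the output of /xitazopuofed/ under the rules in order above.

Rule 1 (intervocalic voicing): /t/ is a voiceless stop between vowels /i/ and /a/, so it voices to [d]. /p/ is a voiceless stop between vowels /o/ and /u/, so it voices to [b]. /xitazopuofed/ → xidazobuofed.
Rule 2 (nasal place assimilation): no segment meets the environment; /xidazobuofed/ is unchanged.
Rule 3 (intervocalic voicing): /f/ is a voiceless obstruent between vowels /o/ and /e/, so it voices to [v]. /xidazobuofed/ → xidazobuoved.
Rule 4 (final devoicing): /d/ is a voiced stop in word-final position, so it devoices to [t]. /xidazobuoved/ → xidazobuovet.

xidazobuovet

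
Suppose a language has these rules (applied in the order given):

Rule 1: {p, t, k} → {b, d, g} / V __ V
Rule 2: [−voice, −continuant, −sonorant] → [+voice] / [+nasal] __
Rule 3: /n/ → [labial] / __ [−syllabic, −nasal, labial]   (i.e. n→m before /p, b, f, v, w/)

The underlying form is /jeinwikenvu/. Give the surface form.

jeimwigemvu

Rule 1 (intervocalic voicing): /k/ is a voiceless stop between vowels /i/ and /e/, so it voices to [g]. /jeinwikenvu/ → jeinwigenvu.
Rule 2 (post-nasal voicing): no segment meets the environment; /jeinwigenvu/ is unchanged.
Rule 3 (nasal place assimilation): /n/ precedes the labial consonant /w/, so it assimilates in place to [m]. /n/ precedes the labial consonant /v/, so it assimilates in place to [m]. /jeinwigenvu/ → jeimwigemvu.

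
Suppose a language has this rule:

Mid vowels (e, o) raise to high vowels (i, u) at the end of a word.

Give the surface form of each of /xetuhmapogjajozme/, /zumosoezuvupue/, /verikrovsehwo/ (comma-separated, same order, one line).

/xetuhmapogjajozme/: /e/ is a mid vowel in word-final position, so it raises to [i]. → [xetuhmapogjajozmi].
/zumosoezuvupue/: /e/ is a mid vowel in word-final position, so it raises to [i]. → [zumosoezuvupui].
/verikrovsehwo/: /o/ is a mid vowel in word-final position, so it raises to [u]. → [verikrovsehwu].

xetuhmapogjajozmi, zumosoezuvupui, verikrovsehwu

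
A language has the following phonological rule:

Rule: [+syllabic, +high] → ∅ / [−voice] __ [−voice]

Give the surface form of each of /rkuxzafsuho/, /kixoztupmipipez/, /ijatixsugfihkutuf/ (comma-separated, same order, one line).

/rkuxzafsuho/: /u/ is a high vowel flanked by voiceless consonants /k/ and /x/, so it deletes. /u/ is a high vowel flanked by voiceless consonants /s/ and /h/, so it deletes. → [rkxzafsho].
/kixoztupmipipez/: /i/ is a high vowel flanked by voiceless consonants /k/ and /x/, so it deletes. /u/ is a high vowel flanked by voiceless consonants /t/ and /p/, so it deletes. /i/ is a high vowel flanked by voiceless consonants /p/ and /p/, so it deletes. → [kxoztpmippez].
/ijatixsugfihkutuf/: /i/ is a high vowel flanked by voiceless consonants /t/ and /x/, so it deletes. /i/ is a high vowel flanked by voiceless consonants /f/ and /h/, so it deletes. /u/ is a high vowel flanked by voiceless consonants /k/ and /t/, so it deletes. /u/ is a high vowel flanked by voiceless consonants /t/ and /f/, so it deletes. → [ijatxsugfhktf].

rkxzafsho, kxoztpmippez, ijatxsugfhktf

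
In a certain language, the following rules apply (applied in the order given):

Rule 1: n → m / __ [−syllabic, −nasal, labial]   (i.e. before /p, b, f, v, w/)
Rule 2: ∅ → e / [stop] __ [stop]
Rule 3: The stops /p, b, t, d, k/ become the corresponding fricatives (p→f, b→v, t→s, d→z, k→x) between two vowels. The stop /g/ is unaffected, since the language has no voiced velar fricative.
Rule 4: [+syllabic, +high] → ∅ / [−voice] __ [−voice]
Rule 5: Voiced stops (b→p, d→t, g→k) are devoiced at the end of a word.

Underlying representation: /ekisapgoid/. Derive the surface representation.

exsafegoit

Rule 1 (nasal place assimilation): no segment meets the environment; /ekisapgoid/ is unchanged.
Rule 2 (stop-cluster e-epenthesis): /p/ and /g/ form a stop–stop cluster, so [e] is inserted between them. /ekisapgoid/ → ekisapegoid.
Rule 3 (intervocalic spirantization): /k/ is a stop between vowels /e/ and /i/, so it spirantizes to the fricative [x]. /p/ is a stop between vowels /a/ and /e/, so it spirantizes to the fricative [f]. /ekisapegoid/ → exisafegoid.
Rule 4 (high vowel syncope): /i/ is a high vowel flanked by voiceless consonants /x/ and /s/, so it deletes. /exisafegoid/ → exsafegoid.
Rule 5 (final devoicing): /d/ is a voiced stop in word-final position, so it devoices to [t]. /exsafegoid/ → exsafegoit.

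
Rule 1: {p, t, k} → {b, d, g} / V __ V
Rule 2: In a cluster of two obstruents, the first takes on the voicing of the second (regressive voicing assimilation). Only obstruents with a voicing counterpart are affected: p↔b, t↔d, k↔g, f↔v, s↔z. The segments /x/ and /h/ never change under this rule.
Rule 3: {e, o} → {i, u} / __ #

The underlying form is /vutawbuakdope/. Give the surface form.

vudawbuagdobi

Rule 1 (intervocalic voicing): /t/ is a voiceless stop between vowels /u/ and /a/, so it voices to [d]. /p/ is a voiceless stop between vowels /o/ and /e/, so it voices to [b]. /vutawbuakdope/ → vudawbuakdobe.
Rule 2 (regressive voicing assimilation): /k/ precedes the voiced obstruent /d/, so it voices to [g] by assimilation. /vudawbuakdobe/ → vudawbuagdobe.
Rule 3 (final vowel raising): /e/ is a mid vowel in word-final position, so it raises to [i]. /vudawbuagdobe/ → vudawbuagdobi.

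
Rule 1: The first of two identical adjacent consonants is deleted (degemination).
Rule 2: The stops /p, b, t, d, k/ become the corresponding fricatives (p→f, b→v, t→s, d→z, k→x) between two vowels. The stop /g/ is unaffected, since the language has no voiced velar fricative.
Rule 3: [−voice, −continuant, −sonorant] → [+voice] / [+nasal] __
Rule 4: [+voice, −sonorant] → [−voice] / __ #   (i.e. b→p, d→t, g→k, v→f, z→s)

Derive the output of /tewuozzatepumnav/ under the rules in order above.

Rule 1 (degemination): /zz/ is a geminate; the first /z/ deletes. /tewuozzatepumnav/ → tewuozatepumnav.
Rule 2 (intervocalic spirantization): /t/ is a stop between vowels /a/ and /e/, so it spirantizes to the fricative [s]. /p/ is a stop between vowels /e/ and /u/, so it spirantizes to the fricative [f]. /tewuozatepumnav/ → tewuozasefumnav.
Rule 3 (post-nasal voicing): no segment meets the environment; /tewuozasefumnav/ is unchanged.
Rule 4 (final devoicing): /v/ is a voiced obstruent in word-final position, so it devoices to [f]. /tewuozasefumnav/ → tewuozasefumnaf.

tewuozasefumnaf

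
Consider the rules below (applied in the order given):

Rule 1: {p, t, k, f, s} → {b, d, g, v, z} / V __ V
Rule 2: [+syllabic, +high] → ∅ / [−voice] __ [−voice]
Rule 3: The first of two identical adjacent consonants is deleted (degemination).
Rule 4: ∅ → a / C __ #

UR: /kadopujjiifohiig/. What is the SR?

Rule 1 (intervocalic voicing): /p/ is a voiceless obstruent between vowels /o/ and /u/, so it voices to [b]. /f/ is a voiceless obstruent between vowels /i/ and /o/, so it voices to [v]. /kadopujjiifohiig/ → kadobujjiivohiig.
Rule 2 (high vowel syncope): no segment meets the environment; /kadobujjiivohiig/ is unchanged.
Rule 3 (degemination): /jj/ is a geminate; the first /j/ deletes. /kadobujjiivohiig/ → kadobujiivohiig.
Rule 4 (final a-epenthesis): the form ends in the consonant /g/, so [a] is inserted word-finally. /kadobujiivohiig/ → kadobujiivohiiga.

kadobujiivohiiga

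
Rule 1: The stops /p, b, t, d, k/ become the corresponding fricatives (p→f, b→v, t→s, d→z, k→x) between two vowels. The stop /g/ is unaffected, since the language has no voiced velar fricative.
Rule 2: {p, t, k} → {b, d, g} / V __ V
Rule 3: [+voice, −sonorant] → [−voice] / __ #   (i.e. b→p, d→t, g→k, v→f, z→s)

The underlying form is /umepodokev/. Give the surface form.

Rule 1 (intervocalic spirantization): /p/ is a stop between vowels /e/ and /o/, so it spirantizes to the fricative [f]. /d/ is a stop between vowels /o/ and /o/, so it spirantizes to the fricative [z]. /k/ is a stop between vowels /o/ and /e/, so it spirantizes to the fricative [x]. /umepodokev/ → umefozoxev.
Rule 2 (intervocalic voicing): no segment meets the environment; /umefozoxev/ is unchanged.
Rule 3 (final devoicing): /v/ is a voiced obstruent in word-final position, so it devoices to [f]. /umefozoxev/ → umefozoxef.

umefozoxef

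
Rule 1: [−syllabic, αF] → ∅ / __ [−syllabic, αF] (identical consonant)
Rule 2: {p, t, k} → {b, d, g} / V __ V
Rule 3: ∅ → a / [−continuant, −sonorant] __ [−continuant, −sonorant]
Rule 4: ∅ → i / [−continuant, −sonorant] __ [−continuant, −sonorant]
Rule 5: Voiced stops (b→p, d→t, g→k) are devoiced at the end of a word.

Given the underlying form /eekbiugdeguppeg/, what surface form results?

Rule 1 (degemination): /pp/ is a geminate; the first /p/ deletes. /eekbiugdeguppeg/ → eekbiugdegupeg.
Rule 2 (intervocalic voicing): /p/ is a voiceless stop between vowels /u/ and /e/, so it voices to [b]. /eekbiugdegupeg/ → eekbiugdegubeg.
Rule 3 (stop-cluster a-epenthesis): /k/ and /b/ form a stop–stop cluster, so [a] is inserted between them. /g/ and /d/ form a stop–stop cluster, so [a] is inserted between them. /eekbiugdegubeg/ → eekabiugadegubeg.
Rule 4 (stop-cluster i-epenthesis): no segment meets the environment; /eekabiugadegubeg/ is unchanged.
Rule 5 (final devoicing): /g/ is a voiced stop in word-final position, so it devoices to [k]. /eekabiugadegubeg/ → eekabiugadegubek.

eekabiugadegubek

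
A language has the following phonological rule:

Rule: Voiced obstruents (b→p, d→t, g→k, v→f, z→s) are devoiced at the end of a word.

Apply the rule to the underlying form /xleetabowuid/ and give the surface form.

/d/ is a voiced obstruent in word-final position, so it devoices to [t].
The other instance of /b/ does not occur in the required environment and remains unchanged.
Surface form: [xleetabowuit].

xleetabowuit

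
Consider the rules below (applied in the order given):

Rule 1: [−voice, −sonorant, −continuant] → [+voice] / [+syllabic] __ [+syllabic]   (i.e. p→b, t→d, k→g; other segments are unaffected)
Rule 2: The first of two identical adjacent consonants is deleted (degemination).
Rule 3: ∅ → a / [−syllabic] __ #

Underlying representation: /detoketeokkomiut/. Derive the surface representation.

Rule 1 (intervocalic voicing): /t/ is a voiceless stop between vowels /e/ and /o/, so it voices to [d]. /k/ is a voiceless stop between vowels /o/ and /e/, so it voices to [g]. /t/ is a voiceless stop between vowels /e/ and /e/, so it voices to [d]. /detoketeokkomiut/ → dedogedeokkomiut.
Rule 2 (degemination): /kk/ is a geminate; the first /k/ deletes. /dedogedeokkomiut/ → dedogedeokomiut.
Rule 3 (final a-epenthesis): the form ends in the consonant /t/, so [a] is inserted word-finally. /dedogedeokomiut/ → dedogedeokomiuta.

dedogedeokomiuta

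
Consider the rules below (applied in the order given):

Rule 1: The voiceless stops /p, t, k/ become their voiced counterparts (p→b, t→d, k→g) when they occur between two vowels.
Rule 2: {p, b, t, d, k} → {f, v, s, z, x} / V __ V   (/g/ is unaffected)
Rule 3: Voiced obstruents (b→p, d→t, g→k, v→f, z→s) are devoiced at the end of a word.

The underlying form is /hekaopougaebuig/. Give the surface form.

hegaovougaevuik

Rule 1 (intervocalic voicing): /k/ is a voiceless stop between vowels /e/ and /a/, so it voices to [g]. /p/ is a voiceless stop between vowels /o/ and /o/, so it voices to [b]. /hekaopougaebuig/ → hegaobougaebuig.
Rule 2 (intervocalic spirantization): /b/ is a stop between vowels /o/ and /o/, so it spirantizes to the fricative [v]. /b/ is a stop between vowels /e/ and /u/, so it spirantizes to the fricative [v]. /hegaobougaebuig/ → hegaovougaevuig.
Rule 3 (final devoicing): /g/ is a voiced obstruent in word-final position, so it devoices to [k]. /hegaovougaevuig/ → hegaovougaevuik.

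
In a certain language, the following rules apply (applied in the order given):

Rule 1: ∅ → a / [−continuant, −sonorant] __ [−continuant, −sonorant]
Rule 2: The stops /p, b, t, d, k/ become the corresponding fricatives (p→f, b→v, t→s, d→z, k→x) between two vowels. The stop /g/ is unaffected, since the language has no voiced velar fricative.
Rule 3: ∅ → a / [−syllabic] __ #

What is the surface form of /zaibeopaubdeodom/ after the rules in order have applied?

Rule 1 (stop-cluster a-epenthesis): /b/ and /d/ form a stop–stop cluster, so [a] is inserted between them. /zaibeopaubdeodom/ → zaibeopaubadeodom.
Rule 2 (intervocalic spirantization): /b/ is a stop between vowels /i/ and /e/, so it spirantizes to the fricative [v]. /p/ is a stop between vowels /o/ and /a/, so it spirantizes to the fricative [f]. /b/ is a stop between vowels /u/ and /a/, so it spirantizes to the fricative [v]. /d/ is a stop between vowels /a/ and /e/, so it spirantizes to the fricative [z]. /d/ is a stop between vowels /o/ and /o/, so it spirantizes to the fricative [z]. /zaibeopaubadeodom/ → zaiveofauvazeozom.
Rule 3 (final a-epenthesis): the form ends in the consonant /m/, so [a] is inserted word-finally. /zaiveofauvazeozom/ → zaiveofauvazeozoma.

zaiveofauvazeozoma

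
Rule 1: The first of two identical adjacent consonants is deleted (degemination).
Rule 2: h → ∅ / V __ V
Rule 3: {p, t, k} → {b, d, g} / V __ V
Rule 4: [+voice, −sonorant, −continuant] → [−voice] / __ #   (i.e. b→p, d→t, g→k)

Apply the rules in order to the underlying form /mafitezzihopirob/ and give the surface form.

Rule 1 (degemination): /zz/ is a geminate; the first /z/ deletes. /mafitezzihopirob/ → mafitezihopirob.
Rule 2 (intervocalic h-deletion): /h/ occurs between vowels /i/ and /o/, so it deletes. /mafitezihopirob/ → mafiteziopirob.
Rule 3 (intervocalic voicing): /t/ is a voiceless stop between vowels /i/ and /e/, so it voices to [d]. /p/ is a voiceless stop between vowels /o/ and /i/, so it voices to [b]. /mafiteziopirob/ → mafideziobirob.
Rule 4 (final devoicing): /b/ is a voiced stop in word-final position, so it devoices to [p]. /mafideziobirob/ → mafideziobirop.

mafideziobirop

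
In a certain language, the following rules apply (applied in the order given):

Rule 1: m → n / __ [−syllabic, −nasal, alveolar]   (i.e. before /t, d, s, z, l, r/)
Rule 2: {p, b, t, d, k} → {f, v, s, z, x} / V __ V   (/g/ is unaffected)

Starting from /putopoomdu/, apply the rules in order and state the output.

Rule 1 (nasal place assimilation): /m/ precedes the alveolar consonant /d/, so it assimilates in place to [n]. /putopoomdu/ → putopoondu.
Rule 2 (intervocalic spirantization): /t/ is a stop between vowels /u/ and /o/, so it spirantizes to the fricative [s]. /p/ is a stop between vowels /o/ and /o/, so it spirantizes to the fricative [f]. /putopoondu/ → pusofoondu.

pusofoondu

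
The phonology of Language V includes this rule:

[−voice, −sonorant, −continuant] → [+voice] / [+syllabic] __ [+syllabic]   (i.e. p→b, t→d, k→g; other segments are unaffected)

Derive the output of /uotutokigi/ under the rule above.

/t/ is a voiceless stop between vowels /o/ and /u/, so it voices to [d].
/t/ is a voiceless stop between vowels /u/ and /o/, so it voices to [d].
/k/ is a voiceless stop between vowels /o/ and /i/, so it voices to [g].
Surface form: [uodudogigi].

uodudogigi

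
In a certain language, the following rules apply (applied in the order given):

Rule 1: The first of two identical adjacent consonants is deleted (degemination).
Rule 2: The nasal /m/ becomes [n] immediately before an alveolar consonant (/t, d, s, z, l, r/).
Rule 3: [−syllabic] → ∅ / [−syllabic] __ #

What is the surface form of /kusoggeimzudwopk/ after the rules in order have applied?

kusogeinzudwop

Rule 1 (degemination): /gg/ is a geminate; the first /g/ deletes. /kusoggeimzudwopk/ → kusogeimzudwopk.
Rule 2 (nasal place assimilation): /m/ precedes the alveolar consonant /z/, so it assimilates in place to [n]. /kusogeimzudwopk/ → kusogeinzudwopk.
Rule 3 (final cluster simplification): /k/ is the second consonant of a word-final cluster /pk/, so it deletes. /kusogeinzudwopk/ → kusogeinzudwop.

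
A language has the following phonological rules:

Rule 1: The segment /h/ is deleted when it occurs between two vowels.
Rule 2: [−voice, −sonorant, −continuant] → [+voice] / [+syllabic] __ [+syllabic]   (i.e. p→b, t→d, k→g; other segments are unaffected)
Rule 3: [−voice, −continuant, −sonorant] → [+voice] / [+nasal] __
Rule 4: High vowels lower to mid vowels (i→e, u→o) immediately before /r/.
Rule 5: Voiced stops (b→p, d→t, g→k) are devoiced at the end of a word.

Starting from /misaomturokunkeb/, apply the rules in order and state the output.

misaomdorogungep

Rule 1 (intervocalic h-deletion): no segment meets the environment; /misaomturokunkeb/ is unchanged.
Rule 2 (intervocalic voicing): /k/ is a voiceless stop between vowels /o/ and /u/, so it voices to [g]. /misaomturokunkeb/ → misaomturogunkeb.
Rule 3 (post-nasal voicing): /t/ is a voiceless stop immediately after the nasal /m/, so it voices to [d]. /k/ is a voiceless stop immediately after the nasal /n/, so it voices to [g]. /misaomturogunkeb/ → misaomdurogungeb.
Rule 4 (pre-rhotic lowering): /u/ is a high vowel immediately before /r/, so it lowers to [o]. /misaomdurogungeb/ → misaomdorogungeb.
Rule 5 (final devoicing): /b/ is a voiced stop in word-final position, so it devoices to [p]. /misaomdorogungeb/ → misaomdorogungep.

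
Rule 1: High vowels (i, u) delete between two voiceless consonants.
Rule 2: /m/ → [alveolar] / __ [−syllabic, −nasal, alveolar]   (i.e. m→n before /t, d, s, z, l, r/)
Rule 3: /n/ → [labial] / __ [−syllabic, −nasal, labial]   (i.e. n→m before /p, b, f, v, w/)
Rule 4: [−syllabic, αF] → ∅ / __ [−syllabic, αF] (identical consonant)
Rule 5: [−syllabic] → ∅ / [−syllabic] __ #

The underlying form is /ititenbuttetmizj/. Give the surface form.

itembutetmiz

Rule 1 (high vowel syncope): /i/ is a high vowel flanked by voiceless consonants /t/ and /t/, so it deletes. /ititenbuttetmizj/ → ittenbuttetmizj.
Rule 2 (nasal place assimilation): no segment meets the environment; /ittenbuttetmizj/ is unchanged.
Rule 3 (nasal place assimilation): /n/ precedes the labial consonant /b/, so it assimilates in place to [m]. /ittenbuttetmizj/ → ittembuttetmizj.
Rule 4 (degemination): /tt/ is a geminate; the first /t/ deletes. /tt/ is a geminate; the first /t/ deletes. /ittembuttetmizj/ → itembutetmizj.
Rule 5 (final cluster simplification): /j/ is the second consonant of a word-final cluster /zj/, so it deletes. /itembutetmizj/ → itembutetmiz.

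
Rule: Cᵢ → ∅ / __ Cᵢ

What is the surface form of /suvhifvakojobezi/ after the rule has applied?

No segment of /suvhifvakojobezi/ meets the structural description of the rule, so the form surfaces unchanged.

suvhifvakojobezi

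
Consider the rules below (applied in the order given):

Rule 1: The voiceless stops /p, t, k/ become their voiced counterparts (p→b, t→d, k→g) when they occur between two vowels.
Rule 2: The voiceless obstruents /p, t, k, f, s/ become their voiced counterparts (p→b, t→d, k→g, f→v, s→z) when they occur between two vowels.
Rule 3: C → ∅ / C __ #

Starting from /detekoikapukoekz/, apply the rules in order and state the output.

Rule 1 (intervocalic voicing): /t/ is a voiceless stop between vowels /e/ and /e/, so it voices to [d]. /k/ is a voiceless stop between vowels /e/ and /o/, so it voices to [g]. /k/ is a voiceless stop between vowels /i/ and /a/, so it voices to [g]. /p/ is a voiceless stop between vowels /a/ and /u/, so it voices to [b]. /k/ is a voiceless stop between vowels /u/ and /o/, so it voices to [g]. /detekoikapukoekz/ → dedegoigabugoekz.
Rule 2 (intervocalic voicing): no segment meets the environment; /dedegoigabugoekz/ is unchanged.
Rule 3 (final cluster simplification): /z/ is the second consonant of a word-final cluster /kz/, so it deletes. /dedegoigabugoekz/ → dedegoigabugoek.

dedegoigabugoek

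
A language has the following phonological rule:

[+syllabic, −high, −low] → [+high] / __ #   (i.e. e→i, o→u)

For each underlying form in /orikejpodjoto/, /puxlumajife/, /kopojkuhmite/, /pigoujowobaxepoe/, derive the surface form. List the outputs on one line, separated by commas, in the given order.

/orikejpodjoto/: /o/ is a mid vowel in word-final position, so it raises to [u]. → [orikejpodjotu].
/puxlumajife/: /e/ is a mid vowel in word-final position, so it raises to [i]. → [puxlumajifi].
/kopojkuhmite/: /e/ is a mid vowel in word-final position, so it raises to [i]. → [kopojkuhmiti].
/pigoujowobaxepoe/: /e/ is a mid vowel in word-final position, so it raises to [i]. → [pigoujowobaxepoi].

orikejpodjotu, puxlumajifi, kopojkuhmiti, pigoujowobaxepoi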